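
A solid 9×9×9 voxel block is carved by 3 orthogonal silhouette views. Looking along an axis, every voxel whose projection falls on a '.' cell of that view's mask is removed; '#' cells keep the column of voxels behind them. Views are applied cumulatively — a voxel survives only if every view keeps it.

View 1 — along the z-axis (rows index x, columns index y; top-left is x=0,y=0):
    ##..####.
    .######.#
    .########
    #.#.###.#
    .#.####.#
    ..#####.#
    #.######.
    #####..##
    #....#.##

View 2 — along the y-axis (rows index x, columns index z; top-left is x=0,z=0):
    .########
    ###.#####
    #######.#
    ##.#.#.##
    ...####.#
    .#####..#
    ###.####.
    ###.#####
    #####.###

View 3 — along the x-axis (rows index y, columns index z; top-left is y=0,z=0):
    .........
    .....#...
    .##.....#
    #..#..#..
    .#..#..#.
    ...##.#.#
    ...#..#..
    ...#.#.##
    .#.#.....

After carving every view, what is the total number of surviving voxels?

start: 9×9×9 = 729 voxels
after view 1 [z-axis, 57 of 81 cells solid] → remaining = 513
after view 2 [y-axis, 64 of 81 cells solid] → remaining = 407
after view 3 [x-axis, 22 of 81 cells solid] → remaining = 114

remaining voxels: 114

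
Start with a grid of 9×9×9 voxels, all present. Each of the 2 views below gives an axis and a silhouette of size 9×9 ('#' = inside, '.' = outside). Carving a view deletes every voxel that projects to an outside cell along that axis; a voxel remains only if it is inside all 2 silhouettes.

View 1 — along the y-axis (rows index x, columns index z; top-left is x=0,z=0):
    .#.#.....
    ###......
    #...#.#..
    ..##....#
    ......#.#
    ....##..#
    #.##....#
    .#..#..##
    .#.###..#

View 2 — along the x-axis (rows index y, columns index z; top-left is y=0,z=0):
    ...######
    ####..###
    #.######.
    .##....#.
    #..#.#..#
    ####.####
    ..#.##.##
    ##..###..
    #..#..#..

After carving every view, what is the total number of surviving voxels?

|visual hull| = 149

initial block: 9^3 = 729
[1] y-view keeps 29 columns → grid now 261
[2] x-view keeps 48 columns → grid now 149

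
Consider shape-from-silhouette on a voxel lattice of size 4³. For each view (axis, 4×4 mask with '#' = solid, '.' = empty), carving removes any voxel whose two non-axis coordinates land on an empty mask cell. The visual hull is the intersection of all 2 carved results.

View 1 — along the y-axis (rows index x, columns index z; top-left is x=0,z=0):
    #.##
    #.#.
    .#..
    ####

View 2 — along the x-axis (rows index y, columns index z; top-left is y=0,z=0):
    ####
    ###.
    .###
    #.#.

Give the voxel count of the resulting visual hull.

initial block: 4^3 = 64
step 1: project along y, AND mask (10/16) → |grid| = 40
step 2: project along x, AND mask (12/16) → |grid| = 31

31 voxels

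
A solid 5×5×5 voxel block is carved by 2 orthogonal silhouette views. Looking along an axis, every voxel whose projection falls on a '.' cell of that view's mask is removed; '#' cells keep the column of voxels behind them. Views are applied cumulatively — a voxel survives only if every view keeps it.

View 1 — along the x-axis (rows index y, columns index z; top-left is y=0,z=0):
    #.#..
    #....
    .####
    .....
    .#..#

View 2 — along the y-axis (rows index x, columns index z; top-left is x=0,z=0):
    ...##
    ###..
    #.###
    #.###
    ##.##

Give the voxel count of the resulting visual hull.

start: 5×5×5 = 125 voxels
  1. axis=0 (YZ plane), |mask|=9  ⇒  voxels=45
  2. axis=1 (XZ plane), |mask|=17  ⇒  voxels=30

voxel count = 30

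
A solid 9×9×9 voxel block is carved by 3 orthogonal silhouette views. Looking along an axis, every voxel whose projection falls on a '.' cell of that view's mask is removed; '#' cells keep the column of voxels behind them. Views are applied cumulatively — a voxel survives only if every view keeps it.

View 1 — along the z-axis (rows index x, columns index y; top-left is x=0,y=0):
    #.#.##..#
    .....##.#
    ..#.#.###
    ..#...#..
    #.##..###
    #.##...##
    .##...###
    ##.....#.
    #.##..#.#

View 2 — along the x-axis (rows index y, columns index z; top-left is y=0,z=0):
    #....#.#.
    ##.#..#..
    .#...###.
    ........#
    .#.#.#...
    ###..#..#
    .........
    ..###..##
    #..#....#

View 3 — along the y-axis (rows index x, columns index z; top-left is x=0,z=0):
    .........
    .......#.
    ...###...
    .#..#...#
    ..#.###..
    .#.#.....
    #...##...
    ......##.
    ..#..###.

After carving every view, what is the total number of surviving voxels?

start: 9×9×9 = 729 voxels
[1] z-view keeps 39 columns → grid now 351
[2] x-view keeps 28 columns → grid now 116
[3] y-view keeps 22 columns → grid now 27

27 voxels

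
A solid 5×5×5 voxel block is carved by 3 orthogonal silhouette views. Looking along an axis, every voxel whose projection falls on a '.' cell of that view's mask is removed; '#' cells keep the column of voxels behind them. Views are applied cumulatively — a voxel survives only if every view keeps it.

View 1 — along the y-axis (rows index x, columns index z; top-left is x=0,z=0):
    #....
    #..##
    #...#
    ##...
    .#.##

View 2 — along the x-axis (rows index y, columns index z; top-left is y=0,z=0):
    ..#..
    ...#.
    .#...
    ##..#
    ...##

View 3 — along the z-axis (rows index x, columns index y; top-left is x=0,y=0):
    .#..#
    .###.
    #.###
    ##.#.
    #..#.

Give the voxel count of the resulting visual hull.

start: 5×5×5 = 125 voxels
  1. axis=1 (XZ plane), |mask|=11  ⇒  voxels=55
  2. axis=0 (YZ plane), |mask|=8  ⇒  voxels=18
  3. axis=2 (XY plane), |mask|=14  ⇒  voxels=10

|visual hull| = 10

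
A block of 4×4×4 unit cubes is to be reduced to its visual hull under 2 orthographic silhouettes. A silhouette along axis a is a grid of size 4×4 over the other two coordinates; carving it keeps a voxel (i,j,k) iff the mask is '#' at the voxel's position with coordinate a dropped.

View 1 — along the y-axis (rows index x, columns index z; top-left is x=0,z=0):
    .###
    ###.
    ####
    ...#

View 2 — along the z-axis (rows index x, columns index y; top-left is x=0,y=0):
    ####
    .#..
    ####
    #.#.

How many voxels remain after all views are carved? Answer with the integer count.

|visual hull| = 33

before carving: 64 voxels (4×4×4)
after view 1 [y-axis, 11 of 16 cells solid] → remaining = 44
after view 2 [z-axis, 11 of 16 cells solid] → remaining = 33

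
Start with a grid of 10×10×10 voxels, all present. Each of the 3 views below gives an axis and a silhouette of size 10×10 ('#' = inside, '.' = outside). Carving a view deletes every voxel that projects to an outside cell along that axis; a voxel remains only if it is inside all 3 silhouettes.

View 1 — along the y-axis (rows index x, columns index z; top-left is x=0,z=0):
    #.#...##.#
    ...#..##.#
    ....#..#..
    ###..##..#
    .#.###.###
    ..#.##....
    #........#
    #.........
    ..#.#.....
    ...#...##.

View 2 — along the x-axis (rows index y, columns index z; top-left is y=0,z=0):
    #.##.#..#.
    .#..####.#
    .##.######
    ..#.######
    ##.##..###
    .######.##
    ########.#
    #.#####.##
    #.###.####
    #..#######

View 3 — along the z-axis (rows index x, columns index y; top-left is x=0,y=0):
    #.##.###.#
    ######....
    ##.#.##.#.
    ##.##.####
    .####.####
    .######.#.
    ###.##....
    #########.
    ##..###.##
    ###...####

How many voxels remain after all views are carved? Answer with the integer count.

181 voxels

full grid |V| = 1000
V1 y: intersect with XZ mask (35 set) -- 350 left
V2 x: intersect with YZ mask (74 set) -- 263 left
V3 z: intersect with XY mask (70 set) -- 181 left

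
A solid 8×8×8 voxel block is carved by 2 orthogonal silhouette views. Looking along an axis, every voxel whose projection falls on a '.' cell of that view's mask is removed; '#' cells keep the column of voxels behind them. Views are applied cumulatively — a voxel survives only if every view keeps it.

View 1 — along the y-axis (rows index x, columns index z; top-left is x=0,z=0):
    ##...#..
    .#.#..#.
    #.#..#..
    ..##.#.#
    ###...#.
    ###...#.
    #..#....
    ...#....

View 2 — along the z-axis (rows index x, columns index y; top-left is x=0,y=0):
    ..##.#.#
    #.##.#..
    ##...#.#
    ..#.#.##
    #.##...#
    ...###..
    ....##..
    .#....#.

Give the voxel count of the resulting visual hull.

86 voxels

full grid |V| = 512
V1 y: intersect with XZ mask (24 set) -- 192 left
V2 z: intersect with XY mask (27 set) -- 86 left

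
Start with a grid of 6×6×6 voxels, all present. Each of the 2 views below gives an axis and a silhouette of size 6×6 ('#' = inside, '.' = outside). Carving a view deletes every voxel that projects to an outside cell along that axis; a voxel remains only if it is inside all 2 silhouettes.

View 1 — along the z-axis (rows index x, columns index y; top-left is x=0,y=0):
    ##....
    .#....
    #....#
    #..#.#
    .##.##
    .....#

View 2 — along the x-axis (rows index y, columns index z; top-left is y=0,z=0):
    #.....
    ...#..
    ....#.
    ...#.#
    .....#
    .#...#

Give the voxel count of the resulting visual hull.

full grid |V| = 216
  1. axis=2 (XY plane), |mask|=13  ⇒  voxels=78
  2. axis=0 (YZ plane), |mask|=8  ⇒  voxels=18

remaining voxels: 18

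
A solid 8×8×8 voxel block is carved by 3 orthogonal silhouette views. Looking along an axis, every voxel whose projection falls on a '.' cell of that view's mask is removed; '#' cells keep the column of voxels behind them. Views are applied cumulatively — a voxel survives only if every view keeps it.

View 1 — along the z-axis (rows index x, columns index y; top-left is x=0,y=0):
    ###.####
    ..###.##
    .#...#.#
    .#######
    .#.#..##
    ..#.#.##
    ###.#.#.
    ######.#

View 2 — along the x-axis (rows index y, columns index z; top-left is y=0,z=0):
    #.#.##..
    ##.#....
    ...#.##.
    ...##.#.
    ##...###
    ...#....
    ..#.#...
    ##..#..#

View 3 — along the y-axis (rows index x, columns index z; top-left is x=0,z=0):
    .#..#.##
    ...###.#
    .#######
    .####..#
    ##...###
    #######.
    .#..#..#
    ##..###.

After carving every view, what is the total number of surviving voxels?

initial block: 8^3 = 512
[1] z-view keeps 42 columns → grid now 336
[2] x-view keeps 25 columns → grid now 134
[3] y-view keeps 40 columns → grid now 77

remaining voxels: 77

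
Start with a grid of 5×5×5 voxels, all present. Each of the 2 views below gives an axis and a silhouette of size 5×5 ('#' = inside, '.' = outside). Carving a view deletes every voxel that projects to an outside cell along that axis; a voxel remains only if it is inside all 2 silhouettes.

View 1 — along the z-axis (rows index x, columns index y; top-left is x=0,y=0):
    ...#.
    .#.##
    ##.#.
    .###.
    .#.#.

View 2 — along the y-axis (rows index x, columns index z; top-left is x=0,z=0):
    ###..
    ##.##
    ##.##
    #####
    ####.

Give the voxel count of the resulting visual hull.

remaining voxels: 50

start: 5×5×5 = 125 voxels
V1 z: intersect with XY mask (12 set) -- 60 left
V2 y: intersect with XZ mask (20 set) -- 50 left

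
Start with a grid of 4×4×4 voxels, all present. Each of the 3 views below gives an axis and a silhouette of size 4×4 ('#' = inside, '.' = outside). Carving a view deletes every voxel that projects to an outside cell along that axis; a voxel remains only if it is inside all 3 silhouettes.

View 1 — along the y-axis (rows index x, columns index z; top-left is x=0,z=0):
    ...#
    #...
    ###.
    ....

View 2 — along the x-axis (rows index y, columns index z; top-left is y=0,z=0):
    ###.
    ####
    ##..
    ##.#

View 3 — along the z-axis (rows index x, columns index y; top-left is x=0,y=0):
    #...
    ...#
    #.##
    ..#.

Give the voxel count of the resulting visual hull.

voxel count = 8

start: 4×4×4 = 64 voxels
after view 1 [y-axis, 5 of 16 cells solid] → remaining = 20
after view 2 [x-axis, 12 of 16 cells solid] → remaining = 16
after view 3 [z-axis, 6 of 16 cells solid] → remaining = 8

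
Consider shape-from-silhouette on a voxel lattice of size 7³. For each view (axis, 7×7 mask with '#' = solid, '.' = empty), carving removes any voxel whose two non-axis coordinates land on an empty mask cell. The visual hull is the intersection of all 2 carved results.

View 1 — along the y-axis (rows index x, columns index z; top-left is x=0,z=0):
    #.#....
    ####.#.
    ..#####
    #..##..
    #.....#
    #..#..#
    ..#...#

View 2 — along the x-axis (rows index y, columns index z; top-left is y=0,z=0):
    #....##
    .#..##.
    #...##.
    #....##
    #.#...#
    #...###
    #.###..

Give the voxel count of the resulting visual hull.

full grid |V| = 343
[1] y-view keeps 22 columns → grid now 154
[2] x-view keeps 23 columns → grid now 77

voxel count = 77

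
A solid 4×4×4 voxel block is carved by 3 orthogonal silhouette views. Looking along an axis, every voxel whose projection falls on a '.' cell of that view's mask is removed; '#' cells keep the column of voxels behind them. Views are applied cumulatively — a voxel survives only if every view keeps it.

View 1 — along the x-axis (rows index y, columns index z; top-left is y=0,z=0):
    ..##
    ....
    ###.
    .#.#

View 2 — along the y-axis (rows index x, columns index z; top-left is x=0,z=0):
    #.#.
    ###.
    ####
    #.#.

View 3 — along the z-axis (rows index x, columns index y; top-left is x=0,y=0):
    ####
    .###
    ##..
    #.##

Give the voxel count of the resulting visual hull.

initial block: 4^3 = 64
after view 1 [x-axis, 7 of 16 cells solid] → remaining = 28
after view 2 [y-axis, 11 of 16 cells solid] → remaining = 18
after view 3 [z-axis, 12 of 16 cells solid] → remaining = 12

12 voxels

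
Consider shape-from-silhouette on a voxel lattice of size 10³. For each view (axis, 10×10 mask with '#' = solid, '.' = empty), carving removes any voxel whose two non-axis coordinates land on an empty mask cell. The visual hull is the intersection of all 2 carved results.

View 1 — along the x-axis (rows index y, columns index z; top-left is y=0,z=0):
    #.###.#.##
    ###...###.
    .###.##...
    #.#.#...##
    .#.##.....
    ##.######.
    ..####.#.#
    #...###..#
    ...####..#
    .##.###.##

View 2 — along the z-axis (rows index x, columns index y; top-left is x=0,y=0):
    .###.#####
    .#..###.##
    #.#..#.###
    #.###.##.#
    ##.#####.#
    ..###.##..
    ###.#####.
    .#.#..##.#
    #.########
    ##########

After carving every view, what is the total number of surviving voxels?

|visual hull| = 410

start: 10×10×10 = 1000 voxels
  1. axis=0 (YZ plane), |mask|=57  ⇒  voxels=570
  2. axis=2 (XY plane), |mask|=72  ⇒  voxels=410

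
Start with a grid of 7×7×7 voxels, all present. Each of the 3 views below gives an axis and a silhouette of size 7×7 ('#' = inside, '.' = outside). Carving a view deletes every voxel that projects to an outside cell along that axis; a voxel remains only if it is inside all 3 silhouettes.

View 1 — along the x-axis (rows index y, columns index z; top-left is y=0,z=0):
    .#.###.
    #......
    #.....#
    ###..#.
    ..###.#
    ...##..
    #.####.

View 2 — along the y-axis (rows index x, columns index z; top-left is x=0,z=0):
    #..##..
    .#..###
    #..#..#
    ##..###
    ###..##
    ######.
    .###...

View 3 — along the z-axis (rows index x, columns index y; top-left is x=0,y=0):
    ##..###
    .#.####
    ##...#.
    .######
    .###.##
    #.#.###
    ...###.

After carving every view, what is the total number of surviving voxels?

remaining voxels: 62

full grid |V| = 343
step 1: project along x, AND mask (22/49) → |grid| = 154
step 2: project along y, AND mask (29/49) → |grid| = 91
step 3: project along z, AND mask (32/49) → |grid| = 62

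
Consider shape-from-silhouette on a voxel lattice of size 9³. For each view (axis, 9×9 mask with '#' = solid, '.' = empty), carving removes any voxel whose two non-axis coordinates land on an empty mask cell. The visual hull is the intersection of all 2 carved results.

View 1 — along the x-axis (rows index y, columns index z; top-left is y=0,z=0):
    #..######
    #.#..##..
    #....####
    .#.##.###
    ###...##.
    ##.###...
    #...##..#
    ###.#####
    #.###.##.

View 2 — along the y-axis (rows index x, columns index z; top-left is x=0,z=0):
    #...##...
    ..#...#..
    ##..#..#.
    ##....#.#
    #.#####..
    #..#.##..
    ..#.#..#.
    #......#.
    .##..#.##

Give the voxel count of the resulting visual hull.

start: 9×9×9 = 729 voxels
[1] x-view keeps 50 columns → grid now 450
[2] y-view keeps 33 columns → grid now 194

194 voxels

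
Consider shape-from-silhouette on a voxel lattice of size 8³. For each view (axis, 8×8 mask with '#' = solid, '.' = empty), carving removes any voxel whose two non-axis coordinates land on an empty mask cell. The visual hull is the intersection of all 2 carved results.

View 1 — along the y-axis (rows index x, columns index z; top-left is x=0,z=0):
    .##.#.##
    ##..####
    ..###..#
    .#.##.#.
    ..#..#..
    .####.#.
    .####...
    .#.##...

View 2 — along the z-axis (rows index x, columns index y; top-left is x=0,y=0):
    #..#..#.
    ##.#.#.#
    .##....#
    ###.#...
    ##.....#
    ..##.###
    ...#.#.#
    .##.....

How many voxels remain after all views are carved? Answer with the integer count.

start: 8×8×8 = 512 voxels
  1. axis=1 (XZ plane), |mask|=33  ⇒  voxels=264
  2. axis=2 (XY plane), |mask|=28  ⇒  voxels=122

122 voxels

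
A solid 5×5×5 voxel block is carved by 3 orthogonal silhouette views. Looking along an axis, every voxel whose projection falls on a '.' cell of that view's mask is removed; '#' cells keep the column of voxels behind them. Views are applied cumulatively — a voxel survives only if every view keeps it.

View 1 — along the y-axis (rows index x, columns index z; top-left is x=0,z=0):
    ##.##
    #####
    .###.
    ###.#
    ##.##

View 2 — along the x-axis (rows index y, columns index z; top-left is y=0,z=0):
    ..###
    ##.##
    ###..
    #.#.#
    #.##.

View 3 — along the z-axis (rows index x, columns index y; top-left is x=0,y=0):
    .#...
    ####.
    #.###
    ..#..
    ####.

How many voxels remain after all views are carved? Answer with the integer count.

before carving: 125 voxels (5×5×5)
carve view 1 (along y, XZ-mask fill 20/25): 100 voxels remain
carve view 2 (along x, YZ-mask fill 16/25): 62 voxels remain
carve view 3 (along z, XY-mask fill 14/25): 37 voxels remain

remaining voxels: 37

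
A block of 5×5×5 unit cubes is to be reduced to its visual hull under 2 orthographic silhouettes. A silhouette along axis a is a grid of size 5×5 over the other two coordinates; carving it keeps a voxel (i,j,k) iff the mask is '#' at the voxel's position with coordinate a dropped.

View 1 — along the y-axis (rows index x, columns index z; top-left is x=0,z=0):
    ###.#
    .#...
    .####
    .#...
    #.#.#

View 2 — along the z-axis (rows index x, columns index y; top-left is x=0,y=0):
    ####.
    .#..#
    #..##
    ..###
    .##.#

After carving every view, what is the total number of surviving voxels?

start: 5×5×5 = 125 voxels
carve view 1 (along y, XZ-mask fill 13/25): 65 voxels remain
carve view 2 (along z, XY-mask fill 15/25): 42 voxels remain

42 voxels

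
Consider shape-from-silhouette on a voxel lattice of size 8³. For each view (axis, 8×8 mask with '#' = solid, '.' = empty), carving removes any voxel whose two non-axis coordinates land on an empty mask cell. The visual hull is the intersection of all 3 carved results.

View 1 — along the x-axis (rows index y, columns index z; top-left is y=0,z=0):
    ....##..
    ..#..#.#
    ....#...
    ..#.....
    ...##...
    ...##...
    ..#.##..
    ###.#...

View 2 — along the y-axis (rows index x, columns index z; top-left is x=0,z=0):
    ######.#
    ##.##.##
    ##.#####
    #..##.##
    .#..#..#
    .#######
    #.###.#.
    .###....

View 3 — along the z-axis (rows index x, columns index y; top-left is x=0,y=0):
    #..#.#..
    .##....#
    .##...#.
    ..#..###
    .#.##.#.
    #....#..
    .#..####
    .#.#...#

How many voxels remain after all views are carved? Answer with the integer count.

start: 8×8×8 = 512 voxels
[1] x-view keeps 18 columns → grid now 144
[2] y-view keeps 43 columns → grid now 98
[3] z-view keeps 27 columns → grid now 42

|visual hull| = 42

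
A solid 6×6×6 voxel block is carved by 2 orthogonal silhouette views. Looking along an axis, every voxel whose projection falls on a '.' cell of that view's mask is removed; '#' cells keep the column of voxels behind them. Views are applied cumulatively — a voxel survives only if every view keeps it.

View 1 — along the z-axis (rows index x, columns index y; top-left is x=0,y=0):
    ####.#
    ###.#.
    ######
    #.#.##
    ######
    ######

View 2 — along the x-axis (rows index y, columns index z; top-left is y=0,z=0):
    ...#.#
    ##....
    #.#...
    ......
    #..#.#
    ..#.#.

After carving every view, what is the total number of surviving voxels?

initial block: 6^3 = 216
step 1: project along z, AND mask (31/36) → |grid| = 186
step 2: project along x, AND mask (11/36) → |grid| = 59

voxel count = 59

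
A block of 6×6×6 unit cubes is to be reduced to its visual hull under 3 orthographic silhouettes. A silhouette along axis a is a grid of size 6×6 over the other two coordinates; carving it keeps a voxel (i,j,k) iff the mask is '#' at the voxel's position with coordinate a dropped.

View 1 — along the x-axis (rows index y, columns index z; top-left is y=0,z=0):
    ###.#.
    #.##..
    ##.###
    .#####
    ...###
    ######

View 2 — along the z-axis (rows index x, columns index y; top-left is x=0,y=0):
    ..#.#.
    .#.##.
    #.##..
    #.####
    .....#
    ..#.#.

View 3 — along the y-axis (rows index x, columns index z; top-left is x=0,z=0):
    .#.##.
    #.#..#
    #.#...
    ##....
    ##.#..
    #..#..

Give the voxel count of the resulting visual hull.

start: 6×6×6 = 216 voxels
step 1: project along x, AND mask (26/36) → |grid| = 156
step 2: project along z, AND mask (16/36) → |grid| = 70
step 3: project along y, AND mask (15/36) → |grid| = 27

voxel count = 27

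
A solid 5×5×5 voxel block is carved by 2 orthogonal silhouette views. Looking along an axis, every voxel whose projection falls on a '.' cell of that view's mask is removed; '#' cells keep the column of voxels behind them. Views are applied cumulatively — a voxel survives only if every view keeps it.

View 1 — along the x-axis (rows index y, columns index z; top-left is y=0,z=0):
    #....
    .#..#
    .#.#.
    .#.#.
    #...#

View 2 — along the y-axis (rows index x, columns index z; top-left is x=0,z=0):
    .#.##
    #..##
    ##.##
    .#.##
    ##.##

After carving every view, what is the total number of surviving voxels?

|visual hull| = 38

start: 5×5×5 = 125 voxels
step 1: project along x, AND mask (9/25) → |grid| = 45
step 2: project along y, AND mask (17/25) → |grid| = 38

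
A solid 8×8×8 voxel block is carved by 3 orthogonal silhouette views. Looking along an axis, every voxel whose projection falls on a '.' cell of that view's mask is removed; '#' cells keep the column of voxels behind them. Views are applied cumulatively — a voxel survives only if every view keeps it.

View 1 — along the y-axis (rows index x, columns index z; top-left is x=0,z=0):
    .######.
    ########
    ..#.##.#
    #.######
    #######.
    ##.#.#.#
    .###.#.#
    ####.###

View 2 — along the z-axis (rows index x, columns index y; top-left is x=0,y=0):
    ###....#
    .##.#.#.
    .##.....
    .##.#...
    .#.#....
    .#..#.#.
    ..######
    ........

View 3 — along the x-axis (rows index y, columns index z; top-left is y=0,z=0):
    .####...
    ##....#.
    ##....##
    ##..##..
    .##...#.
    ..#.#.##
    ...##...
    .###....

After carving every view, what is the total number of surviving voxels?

before carving: 512 voxels (8×8×8)
step 1: project along y, AND mask (49/64) → |grid| = 392
step 2: project along z, AND mask (24/64) → |grid| = 144
step 3: project along x, AND mask (27/64) → |grid| = 54

54 voxels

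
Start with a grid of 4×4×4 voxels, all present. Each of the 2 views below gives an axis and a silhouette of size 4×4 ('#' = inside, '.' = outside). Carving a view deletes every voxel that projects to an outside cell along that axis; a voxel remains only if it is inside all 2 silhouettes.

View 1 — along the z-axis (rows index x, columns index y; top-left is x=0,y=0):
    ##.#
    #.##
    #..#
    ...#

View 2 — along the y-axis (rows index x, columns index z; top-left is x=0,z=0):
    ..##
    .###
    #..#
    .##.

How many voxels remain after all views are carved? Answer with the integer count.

initial block: 4^3 = 64
step 1: project along z, AND mask (9/16) → |grid| = 36
step 2: project along y, AND mask (9/16) → |grid| = 21

21 voxels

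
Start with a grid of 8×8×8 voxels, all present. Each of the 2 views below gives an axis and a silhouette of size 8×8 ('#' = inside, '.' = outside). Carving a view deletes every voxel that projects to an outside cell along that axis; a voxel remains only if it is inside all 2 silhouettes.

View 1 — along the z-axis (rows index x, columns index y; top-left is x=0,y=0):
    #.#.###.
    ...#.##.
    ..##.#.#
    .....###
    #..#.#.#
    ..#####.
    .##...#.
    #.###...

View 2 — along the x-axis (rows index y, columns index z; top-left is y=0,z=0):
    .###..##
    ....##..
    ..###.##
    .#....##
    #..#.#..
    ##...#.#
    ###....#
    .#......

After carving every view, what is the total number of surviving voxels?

before carving: 512 voxels (8×8×8)
after view 1 [z-axis, 31 of 64 cells solid] → remaining = 248
after view 2 [x-axis, 27 of 64 cells solid] → remaining = 113

113 voxels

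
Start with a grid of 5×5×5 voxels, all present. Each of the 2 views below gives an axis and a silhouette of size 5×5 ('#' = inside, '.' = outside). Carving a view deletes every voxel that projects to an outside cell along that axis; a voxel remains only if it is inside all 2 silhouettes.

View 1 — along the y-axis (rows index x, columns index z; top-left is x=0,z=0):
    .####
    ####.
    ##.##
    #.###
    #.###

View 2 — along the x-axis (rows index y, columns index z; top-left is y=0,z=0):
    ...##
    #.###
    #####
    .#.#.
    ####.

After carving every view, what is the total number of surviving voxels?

initial block: 5^3 = 125
V1 y: intersect with XZ mask (20 set) -- 100 left
V2 x: intersect with YZ mask (17 set) -- 70 left

remaining voxels: 70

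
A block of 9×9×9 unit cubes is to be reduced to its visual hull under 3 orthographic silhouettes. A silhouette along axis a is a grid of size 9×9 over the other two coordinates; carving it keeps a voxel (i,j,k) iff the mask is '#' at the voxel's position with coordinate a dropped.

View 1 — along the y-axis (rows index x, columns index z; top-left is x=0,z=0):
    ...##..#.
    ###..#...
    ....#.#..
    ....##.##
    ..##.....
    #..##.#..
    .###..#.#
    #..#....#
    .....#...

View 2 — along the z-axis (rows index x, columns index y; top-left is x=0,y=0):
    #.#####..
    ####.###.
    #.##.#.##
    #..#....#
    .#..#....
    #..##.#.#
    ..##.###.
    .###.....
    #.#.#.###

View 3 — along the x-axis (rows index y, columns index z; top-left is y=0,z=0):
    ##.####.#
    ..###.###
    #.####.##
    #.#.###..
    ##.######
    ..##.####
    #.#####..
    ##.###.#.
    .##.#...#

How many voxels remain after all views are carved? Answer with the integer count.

start: 9×9×9 = 729 voxels
after view 1 [y-axis, 28 of 81 cells solid] → remaining = 252
after view 2 [z-axis, 43 of 81 cells solid] → remaining = 134
after view 3 [x-axis, 55 of 81 cells solid] → remaining = 90

voxel count = 90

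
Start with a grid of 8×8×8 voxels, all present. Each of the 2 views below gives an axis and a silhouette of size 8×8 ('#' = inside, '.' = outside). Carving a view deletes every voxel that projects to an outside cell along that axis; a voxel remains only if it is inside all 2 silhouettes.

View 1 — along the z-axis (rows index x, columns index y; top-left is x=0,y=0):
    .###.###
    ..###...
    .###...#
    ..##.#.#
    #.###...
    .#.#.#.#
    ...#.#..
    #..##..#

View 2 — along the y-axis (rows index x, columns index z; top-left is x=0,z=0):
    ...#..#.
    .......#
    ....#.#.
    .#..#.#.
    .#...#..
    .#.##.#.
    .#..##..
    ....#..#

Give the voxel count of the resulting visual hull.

initial block: 8^3 = 512
step 1: project along z, AND mask (31/64) → |grid| = 248
step 2: project along y, AND mask (19/64) → |grid| = 73

73 voxels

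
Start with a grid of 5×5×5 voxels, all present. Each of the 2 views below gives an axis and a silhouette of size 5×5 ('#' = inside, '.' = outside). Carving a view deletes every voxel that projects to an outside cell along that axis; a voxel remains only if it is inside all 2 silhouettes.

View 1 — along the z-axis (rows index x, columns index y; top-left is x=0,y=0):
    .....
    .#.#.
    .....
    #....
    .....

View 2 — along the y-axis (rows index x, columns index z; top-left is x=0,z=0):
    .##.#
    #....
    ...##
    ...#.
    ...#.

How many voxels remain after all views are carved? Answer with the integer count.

3 voxels

before carving: 125 voxels (5×5×5)
after view 1 [z-axis, 3 of 25 cells solid] → remaining = 15
after view 2 [y-axis, 8 of 25 cells solid] → remaining = 3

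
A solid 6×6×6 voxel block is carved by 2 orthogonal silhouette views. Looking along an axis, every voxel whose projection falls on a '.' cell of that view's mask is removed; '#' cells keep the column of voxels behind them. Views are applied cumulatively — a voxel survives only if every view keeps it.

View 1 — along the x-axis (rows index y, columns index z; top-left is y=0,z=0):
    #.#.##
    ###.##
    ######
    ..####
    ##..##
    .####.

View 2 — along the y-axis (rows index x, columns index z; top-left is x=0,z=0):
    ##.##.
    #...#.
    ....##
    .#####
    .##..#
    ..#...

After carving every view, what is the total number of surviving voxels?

before carving: 216 voxels (6×6×6)
carve view 1 (along x, YZ-mask fill 27/36): 162 voxels remain
carve view 2 (along y, XZ-mask fill 17/36): 80 voxels remain

80 voxels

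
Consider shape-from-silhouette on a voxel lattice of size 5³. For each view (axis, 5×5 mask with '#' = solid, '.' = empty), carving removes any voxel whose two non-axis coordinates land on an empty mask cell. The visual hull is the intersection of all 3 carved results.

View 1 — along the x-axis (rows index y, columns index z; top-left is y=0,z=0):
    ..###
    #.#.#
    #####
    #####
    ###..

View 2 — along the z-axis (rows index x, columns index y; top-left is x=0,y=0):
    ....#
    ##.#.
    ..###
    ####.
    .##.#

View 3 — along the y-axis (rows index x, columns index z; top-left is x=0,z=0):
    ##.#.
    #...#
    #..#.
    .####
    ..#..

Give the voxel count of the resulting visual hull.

before carving: 125 voxels (5×5×5)
carve view 1 (along x, YZ-mask fill 19/25): 95 voxels remain
carve view 2 (along z, XY-mask fill 14/25): 54 voxels remain
carve view 3 (along y, XZ-mask fill 12/25): 28 voxels remain

voxel count = 28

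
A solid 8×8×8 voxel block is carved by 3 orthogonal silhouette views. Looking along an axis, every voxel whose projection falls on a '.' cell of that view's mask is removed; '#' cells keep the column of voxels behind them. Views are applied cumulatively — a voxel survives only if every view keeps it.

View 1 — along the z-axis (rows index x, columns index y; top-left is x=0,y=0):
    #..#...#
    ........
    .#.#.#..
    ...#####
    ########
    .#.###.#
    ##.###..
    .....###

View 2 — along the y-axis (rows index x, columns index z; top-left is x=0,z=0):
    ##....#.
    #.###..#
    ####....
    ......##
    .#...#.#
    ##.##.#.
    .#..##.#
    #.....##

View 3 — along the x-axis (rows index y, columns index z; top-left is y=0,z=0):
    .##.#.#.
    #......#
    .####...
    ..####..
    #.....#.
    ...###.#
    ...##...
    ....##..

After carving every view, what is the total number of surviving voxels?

|visual hull| = 32

start: 8×8×8 = 512 voxels
[1] z-view keeps 32 columns → grid now 256
[2] y-view keeps 29 columns → grid now 109
[3] x-view keeps 24 columns → grid now 32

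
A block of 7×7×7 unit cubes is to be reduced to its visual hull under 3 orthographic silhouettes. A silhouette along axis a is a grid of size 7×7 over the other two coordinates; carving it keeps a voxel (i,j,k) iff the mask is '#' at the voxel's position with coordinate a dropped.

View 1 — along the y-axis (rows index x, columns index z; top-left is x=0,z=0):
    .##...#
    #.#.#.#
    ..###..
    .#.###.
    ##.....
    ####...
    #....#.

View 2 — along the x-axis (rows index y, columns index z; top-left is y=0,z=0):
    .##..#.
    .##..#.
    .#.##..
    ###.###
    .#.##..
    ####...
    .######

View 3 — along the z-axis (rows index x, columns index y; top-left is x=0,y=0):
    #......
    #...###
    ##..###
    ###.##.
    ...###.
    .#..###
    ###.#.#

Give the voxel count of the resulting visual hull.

remaining voxels: 49

full grid |V| = 343
[1] y-view keeps 22 columns → grid now 154
[2] x-view keeps 28 columns → grid now 92
[3] z-view keeps 27 columns → grid now 49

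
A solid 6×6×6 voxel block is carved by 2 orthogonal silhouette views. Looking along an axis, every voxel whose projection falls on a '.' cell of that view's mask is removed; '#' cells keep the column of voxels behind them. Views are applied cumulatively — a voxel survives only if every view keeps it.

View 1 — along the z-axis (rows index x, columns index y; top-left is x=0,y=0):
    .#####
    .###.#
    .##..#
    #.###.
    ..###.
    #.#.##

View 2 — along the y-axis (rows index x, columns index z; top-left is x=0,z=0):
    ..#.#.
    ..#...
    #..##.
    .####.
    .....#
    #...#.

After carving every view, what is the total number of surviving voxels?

voxel count = 50

full grid |V| = 216
V1 z: intersect with XY mask (23 set) -- 138 left
V2 y: intersect with XZ mask (13 set) -- 50 left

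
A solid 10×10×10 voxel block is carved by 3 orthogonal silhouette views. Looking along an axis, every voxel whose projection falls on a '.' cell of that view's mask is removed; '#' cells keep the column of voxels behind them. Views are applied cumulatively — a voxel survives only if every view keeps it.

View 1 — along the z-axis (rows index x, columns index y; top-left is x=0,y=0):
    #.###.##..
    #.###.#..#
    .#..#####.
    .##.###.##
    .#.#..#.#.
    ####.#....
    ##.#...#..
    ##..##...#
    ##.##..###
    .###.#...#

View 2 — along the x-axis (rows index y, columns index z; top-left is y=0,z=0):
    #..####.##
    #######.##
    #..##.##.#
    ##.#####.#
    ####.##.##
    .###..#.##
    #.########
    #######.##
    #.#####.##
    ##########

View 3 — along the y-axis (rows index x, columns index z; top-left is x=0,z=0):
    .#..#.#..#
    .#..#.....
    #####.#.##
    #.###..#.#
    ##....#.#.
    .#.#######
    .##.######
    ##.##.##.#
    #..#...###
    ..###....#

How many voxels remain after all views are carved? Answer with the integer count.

voxel count = 246

initial block: 10^3 = 1000
[1] z-view keeps 55 columns → grid now 550
[2] x-view keeps 80 columns → grid now 441
[3] y-view keeps 56 columns → grid now 246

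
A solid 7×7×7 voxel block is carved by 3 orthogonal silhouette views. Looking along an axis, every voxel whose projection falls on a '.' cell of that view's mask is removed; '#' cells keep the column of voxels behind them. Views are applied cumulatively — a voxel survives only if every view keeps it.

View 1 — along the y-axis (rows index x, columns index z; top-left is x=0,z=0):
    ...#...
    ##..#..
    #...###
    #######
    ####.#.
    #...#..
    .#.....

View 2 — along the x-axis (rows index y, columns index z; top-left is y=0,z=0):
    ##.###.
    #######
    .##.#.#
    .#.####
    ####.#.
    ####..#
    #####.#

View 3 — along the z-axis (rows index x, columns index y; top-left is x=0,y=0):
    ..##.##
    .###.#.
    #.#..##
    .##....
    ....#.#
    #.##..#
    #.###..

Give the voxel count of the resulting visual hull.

full grid |V| = 343
[1] y-view keeps 23 columns → grid now 161
[2] x-view keeps 37 columns → grid now 123
[3] z-view keeps 24 columns → grid now 52

remaining voxels: 52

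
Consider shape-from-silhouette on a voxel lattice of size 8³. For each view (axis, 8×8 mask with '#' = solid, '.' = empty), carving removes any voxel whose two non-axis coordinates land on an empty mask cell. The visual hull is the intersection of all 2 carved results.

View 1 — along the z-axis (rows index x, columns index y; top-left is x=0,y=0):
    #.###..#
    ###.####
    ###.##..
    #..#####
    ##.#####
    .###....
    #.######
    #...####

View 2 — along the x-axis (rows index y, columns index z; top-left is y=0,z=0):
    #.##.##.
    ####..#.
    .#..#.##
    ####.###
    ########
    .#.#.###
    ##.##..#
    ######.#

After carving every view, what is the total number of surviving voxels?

remaining voxels: 263

full grid |V| = 512
carve view 1 (along z, XY-mask fill 45/64): 360 voxels remain
carve view 2 (along x, YZ-mask fill 46/64): 263 voxels remain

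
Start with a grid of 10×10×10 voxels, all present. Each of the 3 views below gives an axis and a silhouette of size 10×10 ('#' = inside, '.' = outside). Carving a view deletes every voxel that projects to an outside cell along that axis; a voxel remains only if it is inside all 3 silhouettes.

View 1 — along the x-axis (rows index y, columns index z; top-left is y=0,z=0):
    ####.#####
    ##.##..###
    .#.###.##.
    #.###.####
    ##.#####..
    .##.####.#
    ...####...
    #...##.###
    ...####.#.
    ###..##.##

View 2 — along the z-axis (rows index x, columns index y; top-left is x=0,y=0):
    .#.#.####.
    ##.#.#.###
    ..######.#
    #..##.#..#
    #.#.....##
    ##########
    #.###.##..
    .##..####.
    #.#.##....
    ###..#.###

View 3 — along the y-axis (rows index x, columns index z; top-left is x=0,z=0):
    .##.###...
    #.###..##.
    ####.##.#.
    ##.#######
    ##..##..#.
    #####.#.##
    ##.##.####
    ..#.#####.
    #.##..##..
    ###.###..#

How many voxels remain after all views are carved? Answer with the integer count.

remaining voxels: 277

full grid |V| = 1000
[1] x-view keeps 66 columns → grid now 660
[2] z-view keeps 62 columns → grid now 410
[3] y-view keeps 66 columns → grid now 277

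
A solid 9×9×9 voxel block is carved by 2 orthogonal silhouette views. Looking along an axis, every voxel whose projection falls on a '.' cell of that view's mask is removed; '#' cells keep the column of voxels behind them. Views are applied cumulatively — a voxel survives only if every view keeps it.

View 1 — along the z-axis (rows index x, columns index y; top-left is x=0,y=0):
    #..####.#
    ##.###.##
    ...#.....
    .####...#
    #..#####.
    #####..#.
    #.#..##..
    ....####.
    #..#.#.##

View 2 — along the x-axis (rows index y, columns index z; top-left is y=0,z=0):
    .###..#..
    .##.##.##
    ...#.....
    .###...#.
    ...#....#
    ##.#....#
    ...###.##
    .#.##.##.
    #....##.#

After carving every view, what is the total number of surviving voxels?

|visual hull| = 170

initial block: 9^3 = 729
V1 z: intersect with XY mask (44 set) -- 396 left
V2 x: intersect with YZ mask (35 set) -- 170 left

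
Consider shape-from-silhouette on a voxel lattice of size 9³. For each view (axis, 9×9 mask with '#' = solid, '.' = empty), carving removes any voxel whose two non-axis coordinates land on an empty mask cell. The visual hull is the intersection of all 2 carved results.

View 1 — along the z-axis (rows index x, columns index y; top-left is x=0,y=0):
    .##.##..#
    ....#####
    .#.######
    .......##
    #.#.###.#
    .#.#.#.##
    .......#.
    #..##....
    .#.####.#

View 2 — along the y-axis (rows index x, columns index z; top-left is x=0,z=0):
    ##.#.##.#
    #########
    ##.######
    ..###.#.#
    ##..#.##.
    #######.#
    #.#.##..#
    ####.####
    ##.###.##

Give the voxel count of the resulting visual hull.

start: 9×9×9 = 729 voxels
carve view 1 (along z, XY-mask fill 40/81): 360 voxels remain
carve view 2 (along y, XZ-mask fill 61/81): 282 voxels remain

voxel count = 282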